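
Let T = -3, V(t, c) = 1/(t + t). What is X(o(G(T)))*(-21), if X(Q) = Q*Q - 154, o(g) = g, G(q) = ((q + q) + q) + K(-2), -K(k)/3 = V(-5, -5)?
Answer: 164451/100 ≈ 1644.5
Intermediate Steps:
V(t, c) = 1/(2*t)
K(k) = 3/10 (K(k) = -3/(2*(-5)) = -3*(-1)/(2*5) = -3*(-⅒) = 3/10)
G(q) = 3/10 + 3*q (G(q) = ((q + q) + q) + 3/10 = (2*q + q) + 3/10 = 3*q + 3/10 = 3/10 + 3*q)
X(Q) = -154 + Q² (X(Q) = Q² - 154 = -154 + Q²)
X(o(G(T)))*(-21) = (-154 + (3/10 + 3*(-3))²)*(-21) = (-154 + (3/10 - 9)²)*(-21) = (-154 + (-87/10)²)*(-21) = (-154 + 7569/100)*(-21) = -7831/100*(-21) = 164451/100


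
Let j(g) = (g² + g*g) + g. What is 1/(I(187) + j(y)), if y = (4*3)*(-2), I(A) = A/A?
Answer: 1/1129 ≈ 0.00088574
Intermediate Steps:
I(A) = 1
y = -24 (y = 12*(-2) = -24)
j(g) = g + 2*g² (j(g) = (g² + g²) + g = 2*g² + g = g + 2*g²)
1/(I(187) + j(y)) = 1/(1 - 24*(1 + 2*(-24))) = 1/(1 - 24*(1 - 48)) = 1/(1 - 24*(-47)) = 1/(1 + 1128) = 1/1129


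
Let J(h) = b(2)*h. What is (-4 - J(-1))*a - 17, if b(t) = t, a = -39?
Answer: 61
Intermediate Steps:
J(h) = 2*h
(-4 - J(-1))*a - 17 = (-4 - 2*(-1))*(-39) - 17 = (-4 - 1*(-2))*(-39) - 17 = (-4 + 2)*(-39) - 17 = -2*(-39) - 17 = 78 - 17 = 61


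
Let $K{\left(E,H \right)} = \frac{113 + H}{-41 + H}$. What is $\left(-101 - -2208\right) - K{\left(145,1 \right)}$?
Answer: $\frac{42197}{20} \approx 2109.9$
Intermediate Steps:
$K{\left(E,H \right)} = \frac{113 + H}{-41 + H}$
$\left(-101 - -2208\right) - K{\left(145,1 \right)} = \left(-101 - -2208\right) - \frac{113 + 1}{-41 + 1} = \left(-101 + 2208\right) - \frac{1}{-40} \cdot 114 = 2107 - \left(- \frac{1}{40}\right) 114 = 2107 - - \frac{57}{20} = 2107 + \frac{57}{20} = \frac{42197}{20}$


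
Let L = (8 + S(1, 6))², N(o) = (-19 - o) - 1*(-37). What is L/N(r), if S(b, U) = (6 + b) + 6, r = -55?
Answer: 441/73 ≈ 6.0411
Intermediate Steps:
S(b, U) = 12 + b
N(o) = 18 - o (N(o) = (-19 - o) + 37 = 18 - o)
L = 441 (L = (8 + (12 + 1))² = (8 + 13)² = 21² = 441)
L/N(r) = 441/(18 - 1*(-55)) = 441/(18 + 55) = 441/73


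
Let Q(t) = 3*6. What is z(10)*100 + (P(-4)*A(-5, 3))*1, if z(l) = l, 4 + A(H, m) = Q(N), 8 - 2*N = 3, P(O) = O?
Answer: 944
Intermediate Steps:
N = 5/2 (N = 4 - ½*3 = 4 - 3/2 = 5/2 ≈ 2.5000)
Q(t) = 18
A(H, m) = 14 (A(H, m) = -4 + 18 = 14)
z(10)*100 + (P(-4)*A(-5, 3))*1 = 10*100 - 4*14*1 = 1000 - 56*1 = 1000 - 56 = 944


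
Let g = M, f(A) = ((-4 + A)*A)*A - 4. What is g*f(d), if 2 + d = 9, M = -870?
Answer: -124410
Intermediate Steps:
d = 7 (d = -2 + 9 = 7)
f(A) = -4 + A²*(-4 + A) (f(A) = (A*(-4 + A))*A - 4 = A²*(-4 + A) - 4 = -4 + A²*(-4 + A))
g = -870
g*f(d) = -870*(-4 + 7³ - 4*7²) = -870*(-4 + 343 - 4*49) = -870*(-4 + 343 - 196) = -870*143 = -124410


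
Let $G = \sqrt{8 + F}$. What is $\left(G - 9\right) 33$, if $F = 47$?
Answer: $-297 + 33 \sqrt{55} \approx -52.265$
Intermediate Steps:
$G = \sqrt{55}$ ($G = \sqrt{8 + 47} = \sqrt{55} \approx 7.4162$)
$\left(G - 9\right) 33 = \left(\sqrt{55} - 9\right) 33 = \left(-9 + \sqrt{55}\right) 33 = -297 + 33 \sqrt{55}$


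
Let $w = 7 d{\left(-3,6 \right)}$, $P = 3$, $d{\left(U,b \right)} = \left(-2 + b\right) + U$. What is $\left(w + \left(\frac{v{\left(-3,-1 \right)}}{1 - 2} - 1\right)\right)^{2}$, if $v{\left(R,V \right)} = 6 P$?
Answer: $144$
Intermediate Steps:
$d{\left(U,b \right)} = -2 + U + b$
$v{\left(R,V \right)} = 18$ ($v{\left(R,V \right)} = 6 \cdot 3 = 18$)
$w = 7$ ($w = 7 \left(-2 - 3 + 6\right) = 7 \cdot 1 = 7$)
$\left(w + \left(\frac{v{\left(-3,-1 \right)}}{1 - 2} - 1\right)\right)^{2} = \left(7 + \left(\frac{18}{1 - 2} - 1\right)\right)^{2} = \left(7 + \left(\frac{18}{-1} - 1\right)\right)^{2} = \left(7 + \left(18 \left(-1\right) - 1\right)\right)^{2} = \left(7 - 19\right)^{2} = \left(-12\right)^{2} = 144$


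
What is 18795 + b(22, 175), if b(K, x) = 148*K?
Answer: 22051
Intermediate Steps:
18795 + b(22, 175) = 18795 + 148*22 = 18795 + 3256 = 22051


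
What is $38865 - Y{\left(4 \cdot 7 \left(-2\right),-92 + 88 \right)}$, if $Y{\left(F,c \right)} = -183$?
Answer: $39048$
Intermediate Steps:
$38865 - Y{\left(4 \cdot 7 \left(-2\right),-92 + 88 \right)} = 38865 - -183 = 38865 + 183 = 39048$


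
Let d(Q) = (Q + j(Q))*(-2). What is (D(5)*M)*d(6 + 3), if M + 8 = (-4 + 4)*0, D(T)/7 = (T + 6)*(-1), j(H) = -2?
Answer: -8624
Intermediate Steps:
D(T) = -42 - 7*T (D(T) = 7*((T + 6)*(-1)) = 7*((6 + T)*(-1)) = 7*(-6 - T) = -42 - 7*T)
d(Q) = 4 - 2*Q (d(Q) = (Q - 2)*(-2) = (-2 + Q)*(-2) = 4 - 2*Q)
M = -8 (M = -8 + (-4 + 4)*0 = -8 + 0*0 = -8 + 0 = -8)
(D(5)*M)*d(6 + 3) = ((-42 - 7*5)*(-8))*(4 - 2*(6 + 3)) = ((-42 - 35)*(-8))*(4 - 2*9) = (-77*(-8))*(4 - 18) = 616*(-14) = -8624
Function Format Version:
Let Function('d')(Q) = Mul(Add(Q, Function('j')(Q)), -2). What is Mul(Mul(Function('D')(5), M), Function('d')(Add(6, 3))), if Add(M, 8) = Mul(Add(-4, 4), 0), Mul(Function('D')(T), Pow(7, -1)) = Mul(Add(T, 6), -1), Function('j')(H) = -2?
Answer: -8624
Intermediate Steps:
Function('D')(T) = Add(-42, Mul(-7, T)) (Function('D')(T) = Mul(7, Mul(Add(T, 6), -1)) = Mul(7, Mul(Add(6, T), -1)) = Mul(7, Add(-6, Mul(-1, T))) = Add(-42, Mul(-7, T)))
Function('d')(Q) = Add(4, Mul(-2, Q)) (Function('d')(Q) = Mul(Add(Q, -2), -2) = Mul(Add(-2, Q), -2) = Add(4, Mul(-2, Q)))
M = -8 (M = Add(-8, Mul(Add(-4, 4), 0)) = Add(-8, Mul(0, 0)) = Add(-8, 0) = -8)
Mul(Mul(Function('D')(5), M), Function('d')(Add(6, 3))) = Mul(Mul(Add(-42, Mul(-7, 5)), -8), Add(4, Mul(-2, Add(6, 3)))) = Mul(Mul(Add(-42, -35), -8), Add(4, Mul(-2, 9))) = Mul(Mul(-77, -8), Add(4, -18)) = Mul(616, -14) = -8624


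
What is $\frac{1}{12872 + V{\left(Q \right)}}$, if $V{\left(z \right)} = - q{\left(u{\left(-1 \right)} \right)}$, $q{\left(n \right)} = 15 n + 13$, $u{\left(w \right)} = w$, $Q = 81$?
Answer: $\frac{1}{12874} \approx 7.7676 \cdot 10^{-5}$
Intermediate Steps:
$q{\left(n \right)} = 13 + 15 n$
$V{\left(z \right)} = 2$ ($V{\left(z \right)} = - (13 + 15 \left(-1\right)) = - (13 - 15) = \left(-1\right) \left(-2\right) = 2$)
$\frac{1}{12872 + V{\left(Q \right)}} = \frac{1}{12872 + 2} = \frac{1}{12874}$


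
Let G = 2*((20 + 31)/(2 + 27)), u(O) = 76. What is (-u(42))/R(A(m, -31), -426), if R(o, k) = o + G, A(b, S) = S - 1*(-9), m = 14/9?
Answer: 551/134 ≈ 4.1119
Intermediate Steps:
m = 14/9 (m = 14*(⅑) = 14/9 ≈ 1.5556)
A(b, S) = 9 + S (A(b, S) = S + 9 = 9 + S)
G = 102/29 (G = 2*(51/29) = 102/29 ≈ 3.5172)
R(o, k) = 102/29 + o (R(o, k) = o + 102/29 = 102/29 + o)
(-u(42))/R(A(m, -31), -426) = (-1*76)/(102/29 + (9 - 31)) = -76/(102/29 - 22) = -76/(-536/29) = -76*(-29/536) = 551/134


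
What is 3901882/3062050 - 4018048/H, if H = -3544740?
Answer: 13901394191/5773495275 ≈ 2.4078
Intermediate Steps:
3901882/3062050 - 4018048/H = 3901882/3062050 - 4018048/(-3544740) = 3901882*(1/3062050) - 4018048*(-1/3544740) = 1950941/1531025 + 1004512/886185 = 13901394191/5773495275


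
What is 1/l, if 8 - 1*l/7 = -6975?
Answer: 1/48881 ≈ 2.0458e-5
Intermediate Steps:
l = 48881 (l = 56 - 7*(-6975) = 56 + 48825 = 48881)
1/l = 1/48881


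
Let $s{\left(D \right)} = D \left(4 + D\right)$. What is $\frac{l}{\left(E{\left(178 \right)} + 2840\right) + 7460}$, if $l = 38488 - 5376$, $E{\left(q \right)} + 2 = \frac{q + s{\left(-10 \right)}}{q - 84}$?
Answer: $\frac{1556264}{484125} \approx 3.2146$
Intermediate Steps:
$E{\left(q \right)} = -2 + \frac{60 + q}{-84 + q}$ ($E{\left(q \right)} = -2 + \frac{q - 10 \left(4 - 10\right)}{q - 84} = -2 + \frac{q - -60}{-84 + q} = -2 + \frac{q + 60}{-84 + q} = -2 + \frac{60 + q}{-84 + q}$)
$l = 33112$ ($l = 38488 - 5376 = 33112$)
$\frac{l}{\left(E{\left(178 \right)} + 2840\right) + 7460} = \frac{33112}{\left(\frac{228 - 178}{-84 + 178} + 2840\right) + 7460} = \frac{33112}{\left(\frac{228 - 178}{94} + 2840\right) + 7460} = \frac{33112}{\left(\frac{1}{94} \cdot 50 + 2840\right) + 7460} = \frac{33112}{\left(\frac{25}{47} + 2840\right) + 7460} = \frac{33112}{\frac{133505}{47} + 7460} = \frac{33112}{\frac{484125}{47}} = 33112 \cdot \frac{47}{484125} = \frac{1556264}{484125}$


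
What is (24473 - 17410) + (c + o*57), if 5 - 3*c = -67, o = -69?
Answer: 3154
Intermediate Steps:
c = 24 (c = 5/3 - ⅓*(-67) = 5/3 + 67/3 = 24)
(24473 - 17410) + (c + o*57) = (24473 - 17410) + (24 - 69*57) = 7063 + (24 - 3933) = 7063 - 3909 = 3154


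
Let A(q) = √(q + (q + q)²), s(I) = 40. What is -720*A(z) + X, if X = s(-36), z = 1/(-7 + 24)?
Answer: 40 - 720*√21/17 ≈ -154.09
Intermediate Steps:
z = 1/17 ≈ 0.058824
A(q) = √(q + 4*q²) (A(q) = √(q + (2*q)²) = √(q + 4*q²))
X = 40
-720*A(z) + X = -720*√17*√(1 + 4*(1/17))/17 + 40 = -720*√17*√(1 + 4/17)/17 + 40 = -720*√21/17 + 40 = 40 - 720*√21/17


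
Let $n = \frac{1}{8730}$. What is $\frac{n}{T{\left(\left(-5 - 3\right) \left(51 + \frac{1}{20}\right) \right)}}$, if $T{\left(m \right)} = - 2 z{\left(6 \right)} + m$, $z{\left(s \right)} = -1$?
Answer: $- \frac{1}{3547872} \approx -2.8186 \cdot 10^{-7}$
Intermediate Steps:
$T{\left(m \right)} = 2 + m$ ($T{\left(m \right)} = \left(-2\right) \left(-1\right) + m = 2 + m$)
$n = \frac{1}{8730} \approx 0.00011455$
$\frac{n}{T{\left(\left(-5 - 3\right) \left(51 + \frac{1}{20}\right) \right)}} = \frac{1}{8730 \left(2 + \left(-5 - 3\right) \left(51 + \frac{1}{20}\right)\right)} = \frac{1}{8730 \left(2 - 8 \left(51 + \frac{1}{20}\right)\right)} = \frac{1}{8730 \left(2 - \frac{2042}{5}\right)} = \frac{1}{8730 \left(- \frac{2032}{5}\right)} = \frac{1}{8730} \left(- \frac{5}{2032}\right) = - \frac{1}{3547872}$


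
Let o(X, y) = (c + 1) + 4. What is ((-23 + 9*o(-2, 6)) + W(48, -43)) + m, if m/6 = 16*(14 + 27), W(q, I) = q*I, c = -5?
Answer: 1849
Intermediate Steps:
W(q, I) = I*q
o(X, y) = 0 (o(X, y) = (-5 + 1) + 4 = -4 + 4 = 0)
m = 3936 (m = 6*(16*(14 + 27)) = 6*(16*41) = 6*656 = 3936)
((-23 + 9*o(-2, 6)) + W(48, -43)) + m = ((-23 + 9*0) - 43*48) + 3936 = ((-23 + 0) - 2064) + 3936 = (-23 - 2064) + 3936 = -2087 + 3936 = 1849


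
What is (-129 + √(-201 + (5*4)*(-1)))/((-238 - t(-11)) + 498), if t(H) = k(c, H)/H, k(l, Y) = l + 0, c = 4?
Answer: -1419/2864 + 11*I*√221/2864 ≈ -0.49546 + 0.057097*I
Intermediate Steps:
k(l, Y) = l
t(H) = 4/H
(-129 + √(-201 + (5*4)*(-1)))/((-238 - t(-11)) + 498) = (-129 + √(-201 + (5*4)*(-1)))/((-238 - 4/(-11)) + 498) = (-129 + √(-201 + 20*(-1)))/((-238 - 4*(-1)/11) + 498) = (-129 + √(-201 - 20))/((-238 - 1*(-4/11)) + 498) = (-129 + √(-221))/((-238 + 4/11) + 498) = (-129 + I*√221)/(-2614/11 + 498) = (-129 + I*√221)/(2864/11) = (-129 + I*√221)*(11/2864) = -1419/2864 + 11*I*√221/2864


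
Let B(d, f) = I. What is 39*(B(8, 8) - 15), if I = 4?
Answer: -429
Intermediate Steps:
B(d, f) = 4
39*(B(8, 8) - 15) = 39*(4 - 15) = 39*(-11) = -429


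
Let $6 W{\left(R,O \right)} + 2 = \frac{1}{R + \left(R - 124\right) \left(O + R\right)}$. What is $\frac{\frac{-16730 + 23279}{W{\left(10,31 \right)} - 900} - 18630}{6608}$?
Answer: $- \frac{234782397243}{83244045416} \approx -2.8204$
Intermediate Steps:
$W{\left(R,O \right)} = - \frac{1}{3} + \frac{1}{6 \left(R + \left(-124 + R\right) \left(O + R\right)\right)}$ ($W{\left(R,O \right)} = - \frac{1}{3} + \frac{1}{6 \left(R + \left(R - 124\right) \left(O + R\right)\right)} = - \frac{1}{3} + \frac{1}{6 \left(R + \left(-124 + R\right) \left(O + R\right)\right)}$)
$\frac{\frac{-16730 + 23279}{W{\left(10,31 \right)} - 900} - 18630}{6608} = \frac{\frac{-16730 + 23279}{\frac{1 - 2 \cdot 10^{2} + 246 \cdot 10 + 248 \cdot 31 - 62 \cdot 10}{6 \left(10^{2} - 3844 - 1230 + 31 \cdot 10\right)} - 900} - 18630}{6608} = \left(\frac{6549}{\frac{1 - 200 + 2460 + 7688 - 620}{6 \left(100 - 3844 - 1230 + 310\right)} - 900} - 18630\right) \frac{1}{6608} = \left(\frac{6549}{\frac{1 - 200 + 2460 + 7688 - 620}{6 \left(-4664\right)} - 900} - 18630\right) \frac{1}{6608} = \left(\frac{6549}{\frac{1}{6} \left(- \frac{1}{4664}\right) 9329 - 900} - 18630\right) \frac{1}{6608} = \left(\frac{6549}{- \frac{9329}{27984} - 900} - 18630\right) \frac{1}{6608} = \left(\frac{6549}{- \frac{25194929}{27984}} - 18630\right) \frac{1}{6608} = \left(6549 \left(- \frac{27984}{25194929}\right) - 18630\right) \frac{1}{6608} = \left(- \frac{183267216}{25194929} - 18630\right) \frac{1}{6608} = \left(- \frac{469564794486}{25194929}\right) \frac{1}{6608} = - \frac{234782397243}{83244045416}$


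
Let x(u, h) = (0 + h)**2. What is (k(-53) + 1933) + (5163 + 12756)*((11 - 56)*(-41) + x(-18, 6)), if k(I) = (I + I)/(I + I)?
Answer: 33707573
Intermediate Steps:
x(u, h) = h**2
k(I) = 1 (k(I) = (2*I)/((2*I)) = (2*I)*(1/(2*I)) = 1)
(k(-53) + 1933) + (5163 + 12756)*((11 - 56)*(-41) + x(-18, 6)) = (1 + 1933) + (5163 + 12756)*((11 - 56)*(-41) + 6**2) = 1934 + 17919*(-45*(-41) + 36) = 1934 + 17919*(1845 + 36) = 1934 + 17919*1881 = 1934 + 33705639 = 33707573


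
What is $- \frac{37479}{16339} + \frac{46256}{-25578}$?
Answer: $- \frac{17494027}{4264479} \approx -4.1023$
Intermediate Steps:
$- \frac{37479}{16339} + \frac{46256}{-25578} = \left(-37479\right) \frac{1}{16339} + 46256 \left(- \frac{1}{25578}\right) = - \frac{37479}{16339} - \frac{472}{261} = - \frac{17494027}{4264479}$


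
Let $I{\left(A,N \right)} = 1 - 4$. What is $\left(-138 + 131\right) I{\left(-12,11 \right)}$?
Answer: $21$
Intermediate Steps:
$I{\left(A,N \right)} = -3$
$\left(-138 + 131\right) I{\left(-12,11 \right)} = \left(-138 + 131\right) \left(-3\right) = \left(-7\right) \left(-3\right) = 21$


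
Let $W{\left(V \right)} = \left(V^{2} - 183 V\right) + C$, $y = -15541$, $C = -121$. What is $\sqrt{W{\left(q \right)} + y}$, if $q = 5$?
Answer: $2 i \sqrt{4138} \approx 128.65 i$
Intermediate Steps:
$W{\left(V \right)} = -121 + V^{2} - 183 V$ ($W{\left(V \right)} = \left(V^{2} - 183 V\right) - 121 = -121 + V^{2} - 183 V$)
$\sqrt{W{\left(q \right)} + y} = \sqrt{\left(-121 + 5^{2} - 915\right) - 15541} = \sqrt{\left(-121 + 25 - 915\right) - 15541} = \sqrt{-1011 - 15541} = \sqrt{-16552} = 2 i \sqrt{4138}$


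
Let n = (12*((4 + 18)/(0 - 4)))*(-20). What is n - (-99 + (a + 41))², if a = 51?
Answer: 1271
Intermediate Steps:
n = 1320 (n = (12*(22/(-4)))*(-20) = (12*(22*(-¼)))*(-20) = (12*(-11/2))*(-20) = -66*(-20) = 1320)
n - (-99 + (a + 41))² = 1320 - (-99 + (51 + 41))² = 1320 - (-99 + 92)² = 1320 - 1*(-7)² = 1320 - 1*49 = 1320 - 49 = 1271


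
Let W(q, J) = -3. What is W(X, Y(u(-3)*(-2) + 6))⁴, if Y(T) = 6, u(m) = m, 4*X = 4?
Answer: 81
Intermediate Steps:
X = 1 (X = (¼)*4 = 1)
W(X, Y(u(-3)*(-2) + 6))⁴ = (-3)⁴ = 81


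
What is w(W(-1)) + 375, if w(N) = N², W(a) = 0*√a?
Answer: 375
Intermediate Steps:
W(a) = 0
w(W(-1)) + 375 = 0² + 375 = 0 + 375 = 375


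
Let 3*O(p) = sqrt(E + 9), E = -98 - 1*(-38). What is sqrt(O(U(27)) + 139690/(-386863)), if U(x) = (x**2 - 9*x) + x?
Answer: sqrt(-486368032230 + 448988942307*I*sqrt(51))/1160589 ≈ 1.0116 + 1.1766*I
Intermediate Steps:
E = -60 (E = -98 + 38 = -60)
U(x) = x**2 - 8*x
O(p) = I*sqrt(51)/3 (O(p) = sqrt(-60 + 9)/3 = sqrt(-51)/3 = (I*sqrt(51))/3 = I*sqrt(51)/3)
sqrt(O(U(27)) + 139690/(-386863)) = sqrt(I*sqrt(51)/3 + 139690/(-386863)) = sqrt(I*sqrt(51)/3 + 139690*(-1/386863)) = sqrt(I*sqrt(51)/3 - 139690/386863) = sqrt(-139690/386863 + I*sqrt(51)/3)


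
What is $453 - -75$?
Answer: $528$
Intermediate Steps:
$453 - -75 = 453 + \left(-136 + 211\right) = 453 + 75 = 528$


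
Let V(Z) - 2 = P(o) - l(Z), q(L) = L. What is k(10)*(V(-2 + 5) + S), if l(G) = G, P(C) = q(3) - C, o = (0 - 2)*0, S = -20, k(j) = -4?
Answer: 72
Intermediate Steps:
o = 0 (o = -2*0 = 0)
P(C) = 3 - C
V(Z) = 5 - Z (V(Z) = 2 + ((3 - 1*0) - Z) = 2 + ((3 + 0) - Z) = 2 + (3 - Z) = 5 - Z)
k(10)*(V(-2 + 5) + S) = -4*((5 - (-2 + 5)) - 20) = -4*((5 - 1*3) - 20) = -4*((5 - 3) - 20) = -4*(2 - 20) = -4*(-18) = 72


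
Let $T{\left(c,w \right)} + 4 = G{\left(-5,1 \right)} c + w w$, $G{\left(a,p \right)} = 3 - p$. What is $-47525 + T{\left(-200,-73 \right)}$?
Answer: $-42600$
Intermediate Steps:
$T{\left(c,w \right)} = -4 + w^{2} + 2 c$ ($T{\left(c,w \right)} = -4 + \left(\left(3 - 1\right) c + w w\right) = -4 + \left(\left(3 - 1\right) c + w^{2}\right) = -4 + \left(2 c + w^{2}\right) = -4 + \left(w^{2} + 2 c\right) = -4 + w^{2} + 2 c$)
$-47525 + T{\left(-200,-73 \right)} = -47525 + \left(-4 + \left(-73\right)^{2} + 2 \left(-200\right)\right) = -47525 - -4925 = -47525 + 4925 = -42600$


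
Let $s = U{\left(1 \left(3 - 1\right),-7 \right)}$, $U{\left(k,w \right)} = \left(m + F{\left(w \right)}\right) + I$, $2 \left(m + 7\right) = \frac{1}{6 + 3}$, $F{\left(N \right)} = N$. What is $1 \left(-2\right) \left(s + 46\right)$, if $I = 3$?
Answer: $- \frac{631}{9} \approx -70.111$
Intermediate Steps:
$m = - \frac{125}{18}$ ($m = -7 + \frac{1}{2 \left(6 + 3\right)} = -7 + \frac{1}{2 \cdot 9} = -7 + \frac{1}{2} \cdot \frac{1}{9} = -7 + \frac{1}{18} = - \frac{125}{18} \approx -6.9444$)
$U{\left(k,w \right)} = - \frac{71}{18} + w$ ($U{\left(k,w \right)} = \left(- \frac{125}{18} + w\right) + 3 = - \frac{71}{18} + w$)
$s = - \frac{197}{18}$ ($s = - \frac{71}{18} - 7 = - \frac{197}{18} \approx -10.944$)
$1 \left(-2\right) \left(s + 46\right) = 1 \left(-2\right) \left(- \frac{197}{18} + 46\right) = \left(-2\right) \frac{631}{18} = - \frac{631}{9}$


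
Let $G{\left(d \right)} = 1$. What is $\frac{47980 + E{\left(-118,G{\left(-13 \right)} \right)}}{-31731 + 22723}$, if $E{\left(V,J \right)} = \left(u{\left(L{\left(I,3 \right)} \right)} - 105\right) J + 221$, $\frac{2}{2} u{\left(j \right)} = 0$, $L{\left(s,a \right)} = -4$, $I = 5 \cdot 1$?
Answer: $- \frac{3006}{563} \approx -5.3393$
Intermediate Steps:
$I = 5$
$u{\left(j \right)} = 0$
$E{\left(V,J \right)} = 221 - 105 J$ ($E{\left(V,J \right)} = \left(0 - 105\right) J + 221 = - 105 J + 221 = 221 - 105 J$)
$\frac{47980 + E{\left(-118,G{\left(-13 \right)} \right)}}{-31731 + 22723} = \frac{47980 + \left(221 - 105\right)}{-31731 + 22723} = \frac{47980 + \left(221 - 105\right)}{-9008} = \left(47980 + 116\right) \left(- \frac{1}{9008}\right) = 48096 \left(- \frac{1}{9008}\right) = - \frac{3006}{563}$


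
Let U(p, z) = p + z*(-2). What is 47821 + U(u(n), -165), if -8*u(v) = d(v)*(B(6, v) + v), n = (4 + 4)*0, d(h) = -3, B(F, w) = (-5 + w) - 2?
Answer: 385187/8 ≈ 48148.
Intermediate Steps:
B(F, w) = -7 + w
n = 0 (n = 8*0 = 0)
u(v) = -21/8 + 3*v/4 (u(v) = -(-3)*((-7 + v) + v)/8 = -(-3)*(-7 + 2*v)/8 = -(21 - 6*v)/8 = -21/8 + 3*v/4)
U(p, z) = p - 2*z
47821 + U(u(n), -165) = 47821 + ((-21/8 + (¾)*0) - 2*(-165)) = 47821 + ((-21/8 + 0) + 330) = 47821 + (-21/8 + 330) = 47821 + 2619/8 = 385187/8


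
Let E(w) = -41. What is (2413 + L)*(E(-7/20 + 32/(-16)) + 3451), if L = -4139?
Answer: -5885660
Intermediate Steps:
(2413 + L)*(E(-7/20 + 32/(-16)) + 3451) = (2413 - 4139)*(-41 + 3451) = -1726*3410 = -5885660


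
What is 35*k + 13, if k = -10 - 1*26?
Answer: -1247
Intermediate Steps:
k = -36 (k = -10 - 26 = -36)
35*k + 13 = 35*(-36) + 13 = -1260 + 13 = -1247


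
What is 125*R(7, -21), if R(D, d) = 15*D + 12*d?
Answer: -18375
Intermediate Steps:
R(D, d) = 12*d + 15*D
125*R(7, -21) = 125*(12*(-21) + 15*7) = 125*(-252 + 105) = 125*(-147) = -18375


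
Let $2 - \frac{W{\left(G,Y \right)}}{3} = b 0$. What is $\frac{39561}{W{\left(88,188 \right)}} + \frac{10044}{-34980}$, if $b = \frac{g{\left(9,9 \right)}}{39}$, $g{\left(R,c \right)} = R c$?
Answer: $\frac{38438431}{5830} \approx 6593.2$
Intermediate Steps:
$b = \frac{27}{13}$ ($b = \frac{9 \cdot 9}{39} = 81 \cdot \frac{1}{39} = \frac{27}{13} \approx 2.0769$)
$W{\left(G,Y \right)} = 6$ ($W{\left(G,Y \right)} = 6 - 3 \cdot \frac{27}{13} \cdot 0 = 6 - 0 = 6 + 0 = 6$)
$\frac{39561}{W{\left(88,188 \right)}} + \frac{10044}{-34980} = \frac{39561}{6} + \frac{10044}{-34980} = 39561 \cdot \frac{1}{6} + 10044 \left(- \frac{1}{34980}\right) = \frac{13187}{2} - \frac{837}{2915} = \frac{38438431}{5830}$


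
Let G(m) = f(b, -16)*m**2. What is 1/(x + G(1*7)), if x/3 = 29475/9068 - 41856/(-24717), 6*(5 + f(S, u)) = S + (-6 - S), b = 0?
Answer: -74711252/20857024305 ≈ -0.0035821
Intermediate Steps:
f(S, u) = -6 (f(S, u) = -5 + (S + (-6 - S))/6 = -5 + (1/6)*(-6) = -5 - 1 = -6)
G(m) = -6*m**2
x = 1108083783/74711252 (x = 3*(29475/9068 - 41856/(-24717)) = 3*(29475*(1/9068) - 41856*(-1/24717)) = 3*(29475/9068 + 13952/8239) = 3*(369361261/74711252) = 1108083783/74711252 ≈ 14.832)
1/(x + G(1*7)) = 1/(1108083783/74711252 - 6*(1*7)**2) = 1/(1108083783/74711252 - 6*7**2) = 1/(1108083783/74711252 - 6*49) = 1/(1108083783/74711252 - 294) = 1/(-20857024305/74711252) = -74711252/20857024305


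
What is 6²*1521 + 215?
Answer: 54971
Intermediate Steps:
6²*1521 + 215 = 36*1521 + 215 = 54756 + 215 = 54971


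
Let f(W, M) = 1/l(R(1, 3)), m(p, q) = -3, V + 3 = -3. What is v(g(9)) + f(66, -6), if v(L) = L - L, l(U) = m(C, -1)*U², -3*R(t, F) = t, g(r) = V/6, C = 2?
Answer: -3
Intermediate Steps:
V = -6 (V = -3 - 3 = -6)
g(r) = -1 (g(r) = -6/6 = -6*⅙ = -1)
R(t, F) = -t/3
l(U) = -3*U²
v(L) = 0
f(W, M) = -3 (f(W, M) = 1/(-3*(-⅓*1)²) = 1/(-3*(-⅓)²) = 1/(-3*⅑) = 1/(-⅓) = -3)
v(g(9)) + f(66, -6) = 0 - 3 = -3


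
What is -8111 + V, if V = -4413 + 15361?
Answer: 2837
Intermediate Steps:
V = 10948
-8111 + V = -8111 + 10948 = 2837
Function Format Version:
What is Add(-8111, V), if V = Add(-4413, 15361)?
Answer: 2837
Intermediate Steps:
V = 10948
Add(-8111, V) = Add(-8111, 10948) = 2837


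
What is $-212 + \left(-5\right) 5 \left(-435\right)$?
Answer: $10663$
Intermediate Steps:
$-212 + \left(-5\right) 5 \left(-435\right) = -212 - -10875 = -212 + 10875 = 10663$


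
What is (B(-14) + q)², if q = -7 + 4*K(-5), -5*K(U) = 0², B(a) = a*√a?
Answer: -2695 + 196*I*√14 ≈ -2695.0 + 733.37*I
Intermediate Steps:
B(a) = a^(3/2)
K(U) = 0 (K(U) = -⅕*0² = -⅕*0 = 0)
q = -7 (q = -7 + 4*0 = -7 + 0 = -7)
(B(-14) + q)² = ((-14)^(3/2) - 7)² = (-14*I*√14 - 7)² = (-7 - 14*I*√14)²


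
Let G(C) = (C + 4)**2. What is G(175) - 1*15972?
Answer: 16069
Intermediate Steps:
G(C) = (4 + C)**2
G(175) - 1*15972 = (4 + 175)**2 - 1*15972 = 179**2 - 15972 = 32041 - 15972 = 16069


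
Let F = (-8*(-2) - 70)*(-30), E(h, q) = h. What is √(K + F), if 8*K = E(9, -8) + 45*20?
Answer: 3*√3082/4 ≈ 41.637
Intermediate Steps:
F = 1620 (F = (16 - 70)*(-30) = -54*(-30) = 1620)
K = 909/8 (K = (9 + 45*20)/8 = (9 + 900)/8 = (⅛)*909 = 909/8 ≈ 113.63)
√(K + F) = √(909/8 + 1620) = √(13869/8) = 3*√3082/4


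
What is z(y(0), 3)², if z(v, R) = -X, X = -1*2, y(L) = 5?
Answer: 4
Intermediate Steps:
X = -2
z(v, R) = 2 (z(v, R) = -1*(-2) = 2)
z(y(0), 3)² = 2² = 4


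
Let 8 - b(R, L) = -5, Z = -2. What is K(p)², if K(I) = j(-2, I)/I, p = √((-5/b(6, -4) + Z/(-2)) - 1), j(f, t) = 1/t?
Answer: 169/25 ≈ 6.7600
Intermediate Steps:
b(R, L) = 13 (b(R, L) = 8 - 1*(-5) = 8 + 5 = 13)
p = I*√65/13 (p = √((-5/13 - 2/(-2)) - 1) = √((-5*1/13 - 2*(-½)) - 1) = √((-5/13 + 1) - 1) = √(8/13 - 1) = √(-5/13) = I*√65/13 ≈ 0.62017*I)
K(I) = I⁻² (K(I) = 1/(I*I) = I⁻²)
K(p)² = ((I*√65/13)⁻²)² = (-13/5)² = 169/25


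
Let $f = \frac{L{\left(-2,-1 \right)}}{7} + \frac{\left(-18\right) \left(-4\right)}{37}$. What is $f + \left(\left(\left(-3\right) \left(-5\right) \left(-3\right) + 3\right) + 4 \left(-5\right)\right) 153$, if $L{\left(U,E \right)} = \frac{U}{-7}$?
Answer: $- \frac{17194516}{1813} \approx -9484.0$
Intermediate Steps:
$L{\left(U,E \right)} = - \frac{U}{7}$ ($L{\left(U,E \right)} = U \left(- \frac{1}{7}\right) = - \frac{U}{7}$)
$f = \frac{3602}{1813}$ ($f = \frac{\left(- \frac{1}{7}\right) \left(-2\right)}{7} + \frac{\left(-18\right) \left(-4\right)}{37} = \frac{2}{7} \cdot \frac{1}{7} + 72 \cdot \frac{1}{37} = \frac{2}{49} + \frac{72}{37} = \frac{3602}{1813} \approx 1.9868$)
$f + \left(\left(\left(-3\right) \left(-5\right) \left(-3\right) + 3\right) + 4 \left(-5\right)\right) 153 = \frac{3602}{1813} + \left(\left(\left(-3\right) \left(-5\right) \left(-3\right) + 3\right) + 4 \left(-5\right)\right) 153 = \frac{3602}{1813} + \left(\left(15 \left(-3\right) + 3\right) - 20\right) 153 = \frac{3602}{1813} + \left(\left(-45 + 3\right) - 20\right) 153 = \frac{3602}{1813} + \left(-42 - 20\right) 153 = \frac{3602}{1813} - 9486 = - \frac{17194516}{1813}$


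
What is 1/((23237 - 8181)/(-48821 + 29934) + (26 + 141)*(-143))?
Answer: -18887/451055503 ≈ -4.1873e-5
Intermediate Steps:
1/((23237 - 8181)/(-48821 + 29934) + (26 + 141)*(-143)) = 1/(15056/(-18887) + 167*(-143)) = 1/(15056*(-1/18887) - 23881) = 1/(-15056/18887 - 23881) = 1/(-451055503/18887) = -18887/451055503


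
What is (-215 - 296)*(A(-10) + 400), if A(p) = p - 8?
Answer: -195202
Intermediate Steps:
A(p) = -8 + p
(-215 - 296)*(A(-10) + 400) = (-215 - 296)*((-8 - 10) + 400) = -511*(-18 + 400) = -511*382 = -195202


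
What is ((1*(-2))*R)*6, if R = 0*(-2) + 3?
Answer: -36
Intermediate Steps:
R = 3 (R = 0 + 3 = 3)
((1*(-2))*R)*6 = ((1*(-2))*3)*6 = -2*3*6 = -6*6 = -36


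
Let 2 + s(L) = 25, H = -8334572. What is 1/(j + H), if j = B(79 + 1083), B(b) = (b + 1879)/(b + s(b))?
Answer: -1185/9876464779 ≈ -1.1998e-7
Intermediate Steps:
s(L) = 23 (s(L) = -2 + 25 = 23)
B(b) = (1879 + b)/(23 + b) (B(b) = (b + 1879)/(b + 23) = (1879 + b)/(23 + b))
j = 3041/1185 (j = (1879 + (79 + 1083))/(23 + (79 + 1083)) = (1879 + 1162)/(23 + 1162) = 3041/1185 ≈ 2.5662)
1/(j + H) = 1/(3041/1185 - 8334572) = 1/(-9876464779/1185) = -1185/9876464779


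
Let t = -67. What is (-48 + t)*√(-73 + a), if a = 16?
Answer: -115*I*√57 ≈ -868.23*I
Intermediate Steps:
(-48 + t)*√(-73 + a) = (-48 - 67)*√(-73 + 16) = -115*I*√57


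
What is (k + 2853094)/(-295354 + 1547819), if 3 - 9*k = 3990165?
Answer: 7229228/3757395 ≈ 1.9240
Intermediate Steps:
k = -1330054/3 (k = ⅓ - ⅑*3990165 = ⅓ - 1330055/3 = -1330054/3 ≈ -4.4335e+5)
(k + 2853094)/(-295354 + 1547819) = (-1330054/3 + 2853094)/(-295354 + 1547819) = (7229228/3)/1252465 = (7229228/3)*(1/1252465) = 7229228/3757395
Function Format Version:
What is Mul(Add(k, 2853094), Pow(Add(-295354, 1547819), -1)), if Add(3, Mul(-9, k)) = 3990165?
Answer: Rational(7229228, 3757395) ≈ 1.9240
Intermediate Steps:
k = Rational(-1330054, 3) (k = Add(Rational(1, 3), Mul(Rational(-1, 9), 3990165)) = Add(Rational(1, 3), Rational(-1330055, 3)) = Rational(-1330054, 3) ≈ -4.4335e+5)
Mul(Add(k, 2853094), Pow(Add(-295354, 1547819), -1)) = Mul(Add(Rational(-1330054, 3), 2853094), Pow(Add(-295354, 1547819), -1)) = Mul(Rational(7229228, 3), Pow(1252465, -1)) = Mul(Rational(7229228, 3), Rational(1, 1252465)) = Rational(7229228, 3757395)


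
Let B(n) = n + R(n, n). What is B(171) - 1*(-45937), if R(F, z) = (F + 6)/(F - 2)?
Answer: 7792429/169 ≈ 46109.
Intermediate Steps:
R(F, z) = (6 + F)/(-2 + F)
B(n) = n + (6 + n)/(-2 + n)
B(171) - 1*(-45937) = (6 + 171² - 1*171)/(-2 + 171) - 1*(-45937) = (6 + 29241 - 171)/169 + 45937 = (1/169)*29076 + 45937 = 29076/169 + 45937 = 7792429/169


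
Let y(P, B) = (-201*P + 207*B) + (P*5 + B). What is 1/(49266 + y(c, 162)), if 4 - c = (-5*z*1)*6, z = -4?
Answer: 1/105698 ≈ 9.4609e-6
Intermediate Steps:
c = -116 (c = 4 - -5*(-4)*1*6 = 4 - 20*1*6 = 4 - 20*6 = 4 - 1*120 = 4 - 120 = -116)
y(P, B) = -196*P + 208*B (y(P, B) = (-201*P + 207*B) + (5*P + B) = (-201*P + 207*B) + (B + 5*P) = -196*P + 208*B)
1/(49266 + y(c, 162)) = 1/(49266 + (-196*(-116) + 208*162)) = 1/(49266 + (22736 + 33696)) = 1/(49266 + 56432) = 1/105698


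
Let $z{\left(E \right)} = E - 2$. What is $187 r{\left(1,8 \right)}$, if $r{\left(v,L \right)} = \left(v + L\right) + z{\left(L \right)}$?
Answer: $2805$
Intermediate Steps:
$z{\left(E \right)} = -2 + E$
$r{\left(v,L \right)} = -2 + v + 2 L$ ($r{\left(v,L \right)} = \left(v + L\right) + \left(-2 + L\right) = \left(L + v\right) + \left(-2 + L\right) = -2 + v + 2 L$)
$187 r{\left(1,8 \right)} = 187 \left(-2 + 1 + 2 \cdot 8\right) = 187 \left(-2 + 1 + 16\right) = 187 \cdot 15 = 2805$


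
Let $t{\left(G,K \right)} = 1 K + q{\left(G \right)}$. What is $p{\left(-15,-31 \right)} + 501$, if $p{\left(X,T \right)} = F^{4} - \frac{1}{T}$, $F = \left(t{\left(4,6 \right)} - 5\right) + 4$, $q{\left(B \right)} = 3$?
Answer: $\frac{142508}{31} \approx 4597.0$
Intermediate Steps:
$t{\left(G,K \right)} = 3 + K$ ($t{\left(G,K \right)} = 1 K + 3 = K + 3 = 3 + K$)
$F = 8$ ($F = \left(\left(3 + 6\right) - 5\right) + 4 = \left(9 - 5\right) + 4 = 4 + 4 = 8$)
$p{\left(X,T \right)} = 4096 - \frac{1}{T}$ ($p{\left(X,T \right)} = 8^{4} - \frac{1}{T} = 4096 - \frac{1}{T}$)
$p{\left(-15,-31 \right)} + 501 = \left(4096 - \frac{1}{-31}\right) + 501 = \left(4096 - - \frac{1}{31}\right) + 501 = \left(4096 + \frac{1}{31}\right) + 501 = \frac{126977}{31} + 501 = \frac{142508}{31}$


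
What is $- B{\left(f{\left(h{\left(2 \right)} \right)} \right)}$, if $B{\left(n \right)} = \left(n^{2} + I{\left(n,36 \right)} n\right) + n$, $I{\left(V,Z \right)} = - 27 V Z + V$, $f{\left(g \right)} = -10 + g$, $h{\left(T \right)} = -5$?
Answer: $218265$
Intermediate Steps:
$I{\left(V,Z \right)} = V - 27 V Z$ ($I{\left(V,Z \right)} = - 27 V Z + V = V - 27 V Z$)
$B{\left(n \right)} = n - 970 n^{2}$ ($B{\left(n \right)} = \left(n^{2} + n \left(1 - 972\right) n\right) + n = \left(n^{2} + n \left(-971\right) n\right) + n = \left(n^{2} + - 971 n n\right) + n = \left(n^{2} - 971 n^{2}\right) + n = - 970 n^{2} + n = n - 970 n^{2}$)
$- B{\left(f{\left(h{\left(2 \right)} \right)} \right)} = - \left(-10 - 5\right) \left(1 - 970 \left(-10 - 5\right)\right) = - \left(-15\right) \left(1 - -14550\right) = - \left(-15\right) \left(1 + 14550\right) = - \left(-15\right) 14551 = \left(-1\right) \left(-218265\right) = 218265$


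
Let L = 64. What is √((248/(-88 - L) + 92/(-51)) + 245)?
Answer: 2*√56704911/969 ≈ 15.542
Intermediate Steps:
√((248/(-88 - L) + 92/(-51)) + 245) = √((248/(-88 - 1*64) + 92/(-51)) + 245) = √((248/(-88 - 64) + 92*(-1/51)) + 245) = √((248/(-152) - 92/51) + 245) = √((248*(-1/152) - 92/51) + 245) = √((-31/19 - 92/51) + 245) = √(-3329/969 + 245) = √(234076/969) = 2*√56704911/969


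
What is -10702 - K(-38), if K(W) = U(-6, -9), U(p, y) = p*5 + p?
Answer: -10666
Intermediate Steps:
U(p, y) = 6*p (U(p, y) = 5*p + p = 6*p)
K(W) = -36 (K(W) = 6*(-6) = -36)
-10702 - K(-38) = -10702 - 1*(-36) = -10702 + 36 = -10666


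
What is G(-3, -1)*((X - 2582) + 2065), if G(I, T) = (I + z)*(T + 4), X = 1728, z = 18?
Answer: 54495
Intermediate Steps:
G(I, T) = (4 + T)*(18 + I) (G(I, T) = (I + 18)*(T + 4) = (18 + I)*(4 + T) = (4 + T)*(18 + I))
G(-3, -1)*((X - 2582) + 2065) = (72 + 4*(-3) + 18*(-1) - 3*(-1))*((1728 - 2582) + 2065) = (72 - 12 - 18 + 3)*(-854 + 2065) = 45*1211 = 54495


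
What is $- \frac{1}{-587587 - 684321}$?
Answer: $\frac{1}{1271908} \approx 7.8622 \cdot 10^{-7}$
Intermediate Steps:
$- \frac{1}{-587587 - 684321} = - \frac{1}{-1271908} = \left(-1\right) \left(- \frac{1}{1271908}\right) = \frac{1}{1271908}$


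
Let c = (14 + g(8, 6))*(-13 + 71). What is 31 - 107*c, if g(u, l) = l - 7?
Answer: -80647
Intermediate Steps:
g(u, l) = -7 + l
c = 754 (c = (14 + (-7 + 6))*(-13 + 71) = (14 - 1)*58 = 13*58 = 754)
31 - 107*c = 31 - 107*754 = 31 - 80678 = -80647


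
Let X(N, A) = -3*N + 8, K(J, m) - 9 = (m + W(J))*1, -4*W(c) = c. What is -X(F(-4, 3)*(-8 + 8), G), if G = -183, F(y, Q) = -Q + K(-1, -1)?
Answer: -8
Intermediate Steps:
W(c) = -c/4
K(J, m) = 9 + m - J/4 (K(J, m) = 9 + (m - J/4)*1 = 9 + (m - J/4) = 9 + m - J/4)
F(y, Q) = 33/4 - Q (F(y, Q) = -Q + (9 - 1 - ¼*(-1)) = -Q + (9 - 1 + ¼) = -Q + 33/4 = 33/4 - Q)
X(N, A) = 8 - 3*N
-X(F(-4, 3)*(-8 + 8), G) = -(8 - 3*(33/4 - 1*3)*(-8 + 8)) = -(8 - 3*(33/4 - 3)*0) = -(8 - 63*0/4) = -(8 - 3*0) = -(8 + 0) = -1*8 = -8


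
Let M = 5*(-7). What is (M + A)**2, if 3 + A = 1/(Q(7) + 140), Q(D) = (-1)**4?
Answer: 28697449/19881 ≈ 1443.5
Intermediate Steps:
Q(D) = 1
M = -35
A = -422/141 (A = -3 + 1/(1 + 140) = -3 + 1/141 = -422/141 ≈ -2.9929)
(M + A)**2 = (-35 - 422/141)**2 = (-5357/141)**2 = 28697449/19881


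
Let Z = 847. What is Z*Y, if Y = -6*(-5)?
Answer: 25410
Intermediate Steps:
Y = 30
Z*Y = 847*30 = 25410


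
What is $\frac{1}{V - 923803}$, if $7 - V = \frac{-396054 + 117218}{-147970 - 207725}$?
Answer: $- \frac{355695}{328589897056} \approx -1.0825 \cdot 10^{-6}$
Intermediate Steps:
$V = \frac{2211029}{355695}$ ($V = 7 - \frac{-396054 + 117218}{-147970 - 207725} = 7 - - \frac{278836}{-355695} = 7 - \left(-278836\right) \left(- \frac{1}{355695}\right) = 7 - \frac{278836}{355695} = \frac{2211029}{355695} \approx 6.2161$)
$\frac{1}{V - 923803} = \frac{1}{\frac{2211029}{355695} - 923803} = \frac{1}{- \frac{328589897056}{355695}} = - \frac{355695}{328589897056}$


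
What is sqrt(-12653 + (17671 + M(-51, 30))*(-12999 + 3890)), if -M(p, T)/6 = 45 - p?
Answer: 8*I*sqrt(2433297) ≈ 12479.0*I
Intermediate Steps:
M(p, T) = -270 + 6*p (M(p, T) = -6*(45 - p) = -270 + 6*p)
sqrt(-12653 + (17671 + M(-51, 30))*(-12999 + 3890)) = sqrt(-12653 + (17671 + (-270 + 6*(-51)))*(-12999 + 3890)) = sqrt(-12653 + (17671 + (-270 - 306))*(-9109)) = sqrt(-12653 + (17671 - 576)*(-9109)) = sqrt(-12653 + 17095*(-9109)) = sqrt(-12653 - 155718355) = sqrt(-155731008) = 8*I*sqrt(2433297)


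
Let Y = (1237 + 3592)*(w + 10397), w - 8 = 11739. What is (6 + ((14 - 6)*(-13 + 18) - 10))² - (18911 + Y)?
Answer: -106950991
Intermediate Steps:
w = 11747 (w = 8 + 11739 = 11747)
Y = 106933376 (Y = (1237 + 3592)*(11747 + 10397) = 4829*22144 = 106933376)
(6 + ((14 - 6)*(-13 + 18) - 10))² - (18911 + Y) = (6 + ((14 - 6)*(-13 + 18) - 10))² - (18911 + 106933376) = (6 + (8*5 - 10))² - 1*106952287 = (6 + (40 - 10))² - 106952287 = (6 + 30)² - 106952287 = 36² - 106952287 = 1296 - 106952287 = -106950991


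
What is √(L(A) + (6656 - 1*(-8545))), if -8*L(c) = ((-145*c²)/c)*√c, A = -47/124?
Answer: √(934922304 - 6815*I*√1457)/248 ≈ 123.29 - 0.017152*I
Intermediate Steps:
A = -47/124 (A = -47*1/124 = -47/124 ≈ -0.37903)
L(c) = 145*c^(3/2)/8 (L(c) = -(-145*c²)/c*√c/8 = -(-145*c)*√c/8 = -(-145)*c^(3/2)/8 = 145*c^(3/2)/8)
√(L(A) + (6656 - 1*(-8545))) = √(145*(-47/124)^(3/2)/8 + (6656 - 1*(-8545))) = √(145*(-47*I*√1457/7688)/8 + (6656 + 8545)) = √(-6815*I*√1457/61504 + 15201) = √(15201 - 6815*I*√1457/61504)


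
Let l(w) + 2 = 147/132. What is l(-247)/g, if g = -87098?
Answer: 39/3832312 ≈ 1.0177e-5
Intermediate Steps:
l(w) = -39/44 (l(w) = -2 + 147/132 = -2 + 147*(1/132) = -2 + 49/44 = -39/44)
l(-247)/g = -39/44/(-87098) = -39/44*(-1/87098) = 39/3832312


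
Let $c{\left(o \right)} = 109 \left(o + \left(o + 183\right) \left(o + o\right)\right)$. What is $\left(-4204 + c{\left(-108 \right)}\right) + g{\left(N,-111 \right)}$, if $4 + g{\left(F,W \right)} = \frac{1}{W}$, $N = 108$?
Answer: $- \frac{197777581}{111} \approx -1.7818 \cdot 10^{6}$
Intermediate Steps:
$g{\left(F,W \right)} = -4 + \frac{1}{W}$
$c{\left(o \right)} = 109 o + 218 o \left(183 + o\right)$ ($c{\left(o \right)} = 109 \left(o + \left(183 + o\right) 2 o\right) = 109 \left(o + 2 o \left(183 + o\right)\right) = 109 o + 218 o \left(183 + o\right)$)
$\left(-4204 + c{\left(-108 \right)}\right) + g{\left(N,-111 \right)} = \left(-4204 + 109 \left(-108\right) \left(367 + 2 \left(-108\right)\right)\right) - \left(4 - \frac{1}{-111}\right) = \left(-4204 + 109 \left(-108\right) \left(367 - 216\right)\right) - \frac{445}{111} = \left(-4204 + 109 \left(-108\right) 151\right) - \frac{445}{111} = \left(-4204 - 1777572\right) - \frac{445}{111} = -1781776 - \frac{445}{111} = - \frac{197777581}{111}$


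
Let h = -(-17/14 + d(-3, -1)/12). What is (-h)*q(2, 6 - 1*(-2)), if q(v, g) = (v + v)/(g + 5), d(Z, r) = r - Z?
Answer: -88/273 ≈ -0.32234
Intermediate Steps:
q(v, g) = 2*v/(5 + g) (q(v, g) = (2*v)/(5 + g) = 2*v/(5 + g))
h = 22/21 (h = -(-17/14 + (-1 - 1*(-3))/12) = -(-17*1/14 + (-1 + 3)*(1/12)) = -(-17/14 + 2*(1/12)) = -(-17/14 + 1/6) = -1*(-22/21) = 22/21 ≈ 1.0476)
(-h)*q(2, 6 - 1*(-2)) = (-1*22/21)*(2*2/(5 + (6 - 1*(-2)))) = -44*2/(21*(5 + (6 + 2))) = -44*2/(21*(5 + 8)) = -44*2/(21*13) = -22/21*4/13 = -88/273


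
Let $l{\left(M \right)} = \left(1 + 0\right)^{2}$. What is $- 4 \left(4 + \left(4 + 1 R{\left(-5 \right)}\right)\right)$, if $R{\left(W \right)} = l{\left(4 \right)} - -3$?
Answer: $-48$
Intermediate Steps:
$l{\left(M \right)} = 1$ ($l{\left(M \right)} = 1^{2} = 1$)
$R{\left(W \right)} = 4$ ($R{\left(W \right)} = 1 - -3 = 1 + 3 = 4$)
$- 4 \left(4 + \left(4 + 1 R{\left(-5 \right)}\right)\right) = - 4 \left(4 + \left(4 + 1 \cdot 4\right)\right) = - 4 \left(4 + \left(4 + 4\right)\right) = - 4 \left(4 + 8\right) = \left(-4\right) 12 = -48$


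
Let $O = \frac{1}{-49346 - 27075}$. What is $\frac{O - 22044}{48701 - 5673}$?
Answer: $- \frac{1684624525}{3288242788} \approx -0.51232$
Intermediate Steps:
$O = - \frac{1}{76421}$ ($O = \frac{1}{-76421} = - \frac{1}{76421} \approx -1.3085 \cdot 10^{-5}$)
$\frac{O - 22044}{48701 - 5673} = \frac{- \frac{1}{76421} - 22044}{48701 - 5673} = - \frac{1684624525}{76421 \cdot 43028} = \left(- \frac{1684624525}{76421}\right) \frac{1}{43028} = - \frac{1684624525}{3288242788}$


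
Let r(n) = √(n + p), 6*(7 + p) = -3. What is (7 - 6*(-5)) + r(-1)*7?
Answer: 37 + 7*I*√34/2 ≈ 37.0 + 20.408*I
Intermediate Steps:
p = -15/2 (p = -7 + (⅙)*(-3) = -7 - ½ = -15/2 ≈ -7.5000)
r(n) = √(-15/2 + n) (r(n) = √(n - 15/2) = √(-15/2 + n))
(7 - 6*(-5)) + r(-1)*7 = (7 - 6*(-5)) + (√(-30 + 4*(-1))/2)*7 = (7 + 30) + (√(-30 - 4)/2)*7 = 37 + (√(-34)/2)*7 = 37 + ((I*√34)/2)*7 = 37 + (I*√34/2)*7 = 37 + 7*I*√34/2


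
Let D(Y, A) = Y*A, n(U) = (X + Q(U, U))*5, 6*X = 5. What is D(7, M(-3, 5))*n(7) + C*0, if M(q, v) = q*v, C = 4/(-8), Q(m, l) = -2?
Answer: 1225/2 ≈ 612.50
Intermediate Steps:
X = ⅚ (X = (⅙)*5 = ⅚ ≈ 0.83333)
n(U) = -35/6 (n(U) = (⅚ - 2)*5 = -7/6*5 = -35/6)
C = -½ (C = 4*(-⅛) = -½ ≈ -0.50000)
D(Y, A) = A*Y
D(7, M(-3, 5))*n(7) + C*0 = (-3*5*7)*(-35/6) - ½*0 = -15*7*(-35/6) + 0 = -105*(-35/6) + 0 = 1225/2 + 0 = 1225/2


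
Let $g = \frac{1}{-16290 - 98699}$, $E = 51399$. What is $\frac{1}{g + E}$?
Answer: $\frac{114989}{5910319610} \approx 1.9456 \cdot 10^{-5}$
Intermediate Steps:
$g = - \frac{1}{114989}$ ($g = \frac{1}{-114989} = - \frac{1}{114989} \approx -8.6965 \cdot 10^{-6}$)
$\frac{1}{g + E} = \frac{1}{- \frac{1}{114989} + 51399} = \frac{1}{\frac{5910319610}{114989}} = \frac{114989}{5910319610}$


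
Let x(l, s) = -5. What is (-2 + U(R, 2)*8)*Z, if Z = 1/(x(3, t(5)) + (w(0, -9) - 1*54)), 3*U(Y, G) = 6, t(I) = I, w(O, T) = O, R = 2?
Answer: -14/59 ≈ -0.23729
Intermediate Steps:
U(Y, G) = 2 (U(Y, G) = (⅓)*6 = 2)
Z = -1/59 (Z = 1/(-5 + (0 - 1*54)) = 1/(-5 + (0 - 54)) = 1/(-5 - 54) = 1/(-59) = -1/59 ≈ -0.016949)
(-2 + U(R, 2)*8)*Z = (-2 + 2*8)*(-1/59) = (-2 + 16)*(-1/59) = 14*(-1/59) = -14/59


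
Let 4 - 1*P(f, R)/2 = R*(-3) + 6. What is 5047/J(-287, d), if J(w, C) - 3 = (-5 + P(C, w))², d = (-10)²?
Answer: 721/428052 ≈ 0.0016844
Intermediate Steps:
d = 100
P(f, R) = -4 + 6*R (P(f, R) = 8 - 2*(R*(-3) + 6) = 8 - 2*(-3*R + 6) = 8 - 2*(6 - 3*R) = 8 + (-12 + 6*R) = -4 + 6*R)
J(w, C) = 3 + (-9 + 6*w)² (J(w, C) = 3 + (-5 + (-4 + 6*w))² = 3 + (-9 + 6*w)²)
5047/J(-287, d) = 5047/(84 - 108*(-287) + 36*(-287)²) = 5047/(84 + 30996 + 36*82369) = 5047/(84 + 30996 + 2965284) = 5047/2996364 = 5047*(1/2996364) = 721/428052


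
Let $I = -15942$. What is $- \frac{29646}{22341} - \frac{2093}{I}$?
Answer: $- \frac{141952273}{118720074} \approx -1.1957$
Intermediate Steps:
$- \frac{29646}{22341} - \frac{2093}{I} = - \frac{29646}{22341} - \frac{2093}{-15942} = \left(-29646\right) \frac{1}{22341} - - \frac{2093}{15942} = - \frac{9882}{7447} + \frac{2093}{15942} = - \frac{141952273}{118720074}$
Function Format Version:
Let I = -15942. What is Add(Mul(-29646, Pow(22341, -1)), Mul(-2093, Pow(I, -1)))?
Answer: Rational(-141952273, 118720074) ≈ -1.1957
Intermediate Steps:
Add(Mul(-29646, Pow(22341, -1)), Mul(-2093, Pow(I, -1))) = Add(Mul(-29646, Pow(22341, -1)), Mul(-2093, Pow(-15942, -1))) = Add(Mul(-29646, Rational(1, 22341)), Mul(-2093, Rational(-1, 15942))) = Add(Rational(-9882, 7447), Rational(2093, 15942)) = Rational(-141952273, 118720074)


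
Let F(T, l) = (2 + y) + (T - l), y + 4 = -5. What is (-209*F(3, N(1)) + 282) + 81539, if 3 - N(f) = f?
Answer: 83075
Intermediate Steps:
N(f) = 3 - f
y = -9 (y = -4 - 5 = -9)
F(T, l) = -7 + T - l (F(T, l) = (2 - 9) + (T - l) = -7 + (T - l) = -7 + T - l)
(-209*F(3, N(1)) + 282) + 81539 = (-209*(-7 + 3 - (3 - 1*1)) + 282) + 81539 = (-209*(-7 + 3 - (3 - 1)) + 282) + 81539 = (-209*(-7 + 3 - 1*2) + 282) + 81539 = (-209*(-7 + 3 - 2) + 282) + 81539 = (-209*(-6) + 282) + 81539 = (1254 + 282) + 81539 = 1536 + 81539 = 83075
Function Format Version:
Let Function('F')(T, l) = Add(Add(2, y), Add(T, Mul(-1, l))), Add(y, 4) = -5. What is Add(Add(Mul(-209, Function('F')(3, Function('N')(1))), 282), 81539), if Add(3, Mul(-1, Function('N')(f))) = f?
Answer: 83075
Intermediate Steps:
Function('N')(f) = Add(3, Mul(-1, f))
y = -9 (y = Add(-4, -5) = -9)
Function('F')(T, l) = Add(-7, T, Mul(-1, l)) (Function('F')(T, l) = Add(Add(2, -9), Add(T, Mul(-1, l))) = Add(-7, Add(T, Mul(-1, l))) = Add(-7, T, Mul(-1, l)))
Add(Add(Mul(-209, Function('F')(3, Function('N')(1))), 282), 81539) = Add(Add(Mul(-209, Add(-7, 3, Mul(-1, Add(3, Mul(-1, 1))))), 282), 81539) = Add(Add(Mul(-209, Add(-7, 3, Mul(-1, Add(3, -1)))), 282), 81539) = Add(Add(Mul(-209, Add(-7, 3, Mul(-1, 2))), 282), 81539) = Add(Add(Mul(-209, Add(-7, 3, -2)), 282), 81539) = Add(Add(Mul(-209, -6), 282), 81539) = Add(Add(1254, 282), 81539) = Add(1536, 81539) = 83075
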